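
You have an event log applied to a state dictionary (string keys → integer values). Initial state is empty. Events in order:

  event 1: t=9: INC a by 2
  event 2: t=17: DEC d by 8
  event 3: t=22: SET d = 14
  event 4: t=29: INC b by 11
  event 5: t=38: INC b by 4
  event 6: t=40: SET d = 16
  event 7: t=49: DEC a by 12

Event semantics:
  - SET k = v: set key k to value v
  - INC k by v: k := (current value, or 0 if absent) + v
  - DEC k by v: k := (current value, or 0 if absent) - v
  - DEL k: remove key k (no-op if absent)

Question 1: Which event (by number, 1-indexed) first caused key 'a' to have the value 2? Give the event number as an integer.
Answer: 1

Derivation:
Looking for first event where a becomes 2:
  event 1: a (absent) -> 2  <-- first match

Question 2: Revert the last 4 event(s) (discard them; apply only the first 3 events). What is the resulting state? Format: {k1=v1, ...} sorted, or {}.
Keep first 3 events (discard last 4):
  after event 1 (t=9: INC a by 2): {a=2}
  after event 2 (t=17: DEC d by 8): {a=2, d=-8}
  after event 3 (t=22: SET d = 14): {a=2, d=14}

Answer: {a=2, d=14}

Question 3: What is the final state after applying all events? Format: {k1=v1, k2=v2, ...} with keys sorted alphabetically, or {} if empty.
Answer: {a=-10, b=15, d=16}

Derivation:
  after event 1 (t=9: INC a by 2): {a=2}
  after event 2 (t=17: DEC d by 8): {a=2, d=-8}
  after event 3 (t=22: SET d = 14): {a=2, d=14}
  after event 4 (t=29: INC b by 11): {a=2, b=11, d=14}
  after event 5 (t=38: INC b by 4): {a=2, b=15, d=14}
  after event 6 (t=40: SET d = 16): {a=2, b=15, d=16}
  after event 7 (t=49: DEC a by 12): {a=-10, b=15, d=16}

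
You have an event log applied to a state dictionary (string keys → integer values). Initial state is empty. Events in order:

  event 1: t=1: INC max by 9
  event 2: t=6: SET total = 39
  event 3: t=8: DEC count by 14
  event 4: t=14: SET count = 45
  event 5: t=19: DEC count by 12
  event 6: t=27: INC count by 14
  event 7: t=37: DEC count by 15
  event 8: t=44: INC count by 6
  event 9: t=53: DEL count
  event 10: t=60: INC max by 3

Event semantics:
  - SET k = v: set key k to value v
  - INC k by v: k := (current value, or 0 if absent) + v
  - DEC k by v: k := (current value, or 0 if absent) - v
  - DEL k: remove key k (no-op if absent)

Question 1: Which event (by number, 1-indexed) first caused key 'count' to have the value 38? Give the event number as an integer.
Looking for first event where count becomes 38:
  event 3: count = -14
  event 4: count = 45
  event 5: count = 33
  event 6: count = 47
  event 7: count = 32
  event 8: count 32 -> 38  <-- first match

Answer: 8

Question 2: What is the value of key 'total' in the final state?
Answer: 39

Derivation:
Track key 'total' through all 10 events:
  event 1 (t=1: INC max by 9): total unchanged
  event 2 (t=6: SET total = 39): total (absent) -> 39
  event 3 (t=8: DEC count by 14): total unchanged
  event 4 (t=14: SET count = 45): total unchanged
  event 5 (t=19: DEC count by 12): total unchanged
  event 6 (t=27: INC count by 14): total unchanged
  event 7 (t=37: DEC count by 15): total unchanged
  event 8 (t=44: INC count by 6): total unchanged
  event 9 (t=53: DEL count): total unchanged
  event 10 (t=60: INC max by 3): total unchanged
Final: total = 39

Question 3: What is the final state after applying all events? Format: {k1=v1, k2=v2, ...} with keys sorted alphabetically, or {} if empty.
  after event 1 (t=1: INC max by 9): {max=9}
  after event 2 (t=6: SET total = 39): {max=9, total=39}
  after event 3 (t=8: DEC count by 14): {count=-14, max=9, total=39}
  after event 4 (t=14: SET count = 45): {count=45, max=9, total=39}
  after event 5 (t=19: DEC count by 12): {count=33, max=9, total=39}
  after event 6 (t=27: INC count by 14): {count=47, max=9, total=39}
  after event 7 (t=37: DEC count by 15): {count=32, max=9, total=39}
  after event 8 (t=44: INC count by 6): {count=38, max=9, total=39}
  after event 9 (t=53: DEL count): {max=9, total=39}
  after event 10 (t=60: INC max by 3): {max=12, total=39}

Answer: {max=12, total=39}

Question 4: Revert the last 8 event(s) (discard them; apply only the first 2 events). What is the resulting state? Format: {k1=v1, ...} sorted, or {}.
Keep first 2 events (discard last 8):
  after event 1 (t=1: INC max by 9): {max=9}
  after event 2 (t=6: SET total = 39): {max=9, total=39}

Answer: {max=9, total=39}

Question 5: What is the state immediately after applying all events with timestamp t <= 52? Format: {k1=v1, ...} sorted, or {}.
Apply events with t <= 52 (8 events):
  after event 1 (t=1: INC max by 9): {max=9}
  after event 2 (t=6: SET total = 39): {max=9, total=39}
  after event 3 (t=8: DEC count by 14): {count=-14, max=9, total=39}
  after event 4 (t=14: SET count = 45): {count=45, max=9, total=39}
  after event 5 (t=19: DEC count by 12): {count=33, max=9, total=39}
  after event 6 (t=27: INC count by 14): {count=47, max=9, total=39}
  after event 7 (t=37: DEC count by 15): {count=32, max=9, total=39}
  after event 8 (t=44: INC count by 6): {count=38, max=9, total=39}

Answer: {count=38, max=9, total=39}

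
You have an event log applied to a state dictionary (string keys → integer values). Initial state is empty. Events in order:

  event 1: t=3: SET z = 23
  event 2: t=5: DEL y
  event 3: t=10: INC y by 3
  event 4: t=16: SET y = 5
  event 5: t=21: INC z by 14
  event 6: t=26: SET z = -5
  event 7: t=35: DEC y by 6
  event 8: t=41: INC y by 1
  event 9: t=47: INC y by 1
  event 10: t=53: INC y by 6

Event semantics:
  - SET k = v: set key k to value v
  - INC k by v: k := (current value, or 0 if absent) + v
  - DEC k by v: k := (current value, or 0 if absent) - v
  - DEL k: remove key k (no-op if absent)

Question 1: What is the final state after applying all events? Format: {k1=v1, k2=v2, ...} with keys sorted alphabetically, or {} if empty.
  after event 1 (t=3: SET z = 23): {z=23}
  after event 2 (t=5: DEL y): {z=23}
  after event 3 (t=10: INC y by 3): {y=3, z=23}
  after event 4 (t=16: SET y = 5): {y=5, z=23}
  after event 5 (t=21: INC z by 14): {y=5, z=37}
  after event 6 (t=26: SET z = -5): {y=5, z=-5}
  after event 7 (t=35: DEC y by 6): {y=-1, z=-5}
  after event 8 (t=41: INC y by 1): {y=0, z=-5}
  after event 9 (t=47: INC y by 1): {y=1, z=-5}
  after event 10 (t=53: INC y by 6): {y=7, z=-5}

Answer: {y=7, z=-5}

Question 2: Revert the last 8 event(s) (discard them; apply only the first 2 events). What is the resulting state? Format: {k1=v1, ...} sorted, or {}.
Answer: {z=23}

Derivation:
Keep first 2 events (discard last 8):
  after event 1 (t=3: SET z = 23): {z=23}
  after event 2 (t=5: DEL y): {z=23}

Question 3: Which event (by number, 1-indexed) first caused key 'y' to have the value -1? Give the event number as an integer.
Looking for first event where y becomes -1:
  event 3: y = 3
  event 4: y = 5
  event 5: y = 5
  event 6: y = 5
  event 7: y 5 -> -1  <-- first match

Answer: 7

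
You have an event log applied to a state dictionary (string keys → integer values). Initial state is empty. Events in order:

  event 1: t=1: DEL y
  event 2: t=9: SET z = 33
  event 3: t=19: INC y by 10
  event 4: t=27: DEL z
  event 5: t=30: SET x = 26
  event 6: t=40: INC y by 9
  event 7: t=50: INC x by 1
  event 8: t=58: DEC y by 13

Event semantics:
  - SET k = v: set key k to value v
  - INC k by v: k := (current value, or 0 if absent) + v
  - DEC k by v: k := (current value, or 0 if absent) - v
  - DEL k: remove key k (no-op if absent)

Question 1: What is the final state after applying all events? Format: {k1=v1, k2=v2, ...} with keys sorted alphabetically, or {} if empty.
  after event 1 (t=1: DEL y): {}
  after event 2 (t=9: SET z = 33): {z=33}
  after event 3 (t=19: INC y by 10): {y=10, z=33}
  after event 4 (t=27: DEL z): {y=10}
  after event 5 (t=30: SET x = 26): {x=26, y=10}
  after event 6 (t=40: INC y by 9): {x=26, y=19}
  after event 7 (t=50: INC x by 1): {x=27, y=19}
  after event 8 (t=58: DEC y by 13): {x=27, y=6}

Answer: {x=27, y=6}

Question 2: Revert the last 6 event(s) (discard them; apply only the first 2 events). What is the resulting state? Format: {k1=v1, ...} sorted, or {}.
Keep first 2 events (discard last 6):
  after event 1 (t=1: DEL y): {}
  after event 2 (t=9: SET z = 33): {z=33}

Answer: {z=33}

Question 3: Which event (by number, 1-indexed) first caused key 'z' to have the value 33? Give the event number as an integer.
Looking for first event where z becomes 33:
  event 2: z (absent) -> 33  <-- first match

Answer: 2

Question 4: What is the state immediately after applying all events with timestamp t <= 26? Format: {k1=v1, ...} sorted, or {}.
Apply events with t <= 26 (3 events):
  after event 1 (t=1: DEL y): {}
  after event 2 (t=9: SET z = 33): {z=33}
  after event 3 (t=19: INC y by 10): {y=10, z=33}

Answer: {y=10, z=33}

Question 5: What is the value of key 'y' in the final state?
Answer: 6

Derivation:
Track key 'y' through all 8 events:
  event 1 (t=1: DEL y): y (absent) -> (absent)
  event 2 (t=9: SET z = 33): y unchanged
  event 3 (t=19: INC y by 10): y (absent) -> 10
  event 4 (t=27: DEL z): y unchanged
  event 5 (t=30: SET x = 26): y unchanged
  event 6 (t=40: INC y by 9): y 10 -> 19
  event 7 (t=50: INC x by 1): y unchanged
  event 8 (t=58: DEC y by 13): y 19 -> 6
Final: y = 6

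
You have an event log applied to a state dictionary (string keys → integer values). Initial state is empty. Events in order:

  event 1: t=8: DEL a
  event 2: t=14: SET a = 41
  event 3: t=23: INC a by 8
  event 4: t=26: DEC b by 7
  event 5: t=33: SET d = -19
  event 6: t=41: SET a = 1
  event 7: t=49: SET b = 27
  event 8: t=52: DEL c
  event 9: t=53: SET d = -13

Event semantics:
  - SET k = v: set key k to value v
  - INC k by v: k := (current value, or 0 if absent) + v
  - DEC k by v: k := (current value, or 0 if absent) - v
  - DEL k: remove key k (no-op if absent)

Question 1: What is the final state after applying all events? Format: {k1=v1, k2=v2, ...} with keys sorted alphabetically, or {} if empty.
Answer: {a=1, b=27, d=-13}

Derivation:
  after event 1 (t=8: DEL a): {}
  after event 2 (t=14: SET a = 41): {a=41}
  after event 3 (t=23: INC a by 8): {a=49}
  after event 4 (t=26: DEC b by 7): {a=49, b=-7}
  after event 5 (t=33: SET d = -19): {a=49, b=-7, d=-19}
  after event 6 (t=41: SET a = 1): {a=1, b=-7, d=-19}
  after event 7 (t=49: SET b = 27): {a=1, b=27, d=-19}
  after event 8 (t=52: DEL c): {a=1, b=27, d=-19}
  after event 9 (t=53: SET d = -13): {a=1, b=27, d=-13}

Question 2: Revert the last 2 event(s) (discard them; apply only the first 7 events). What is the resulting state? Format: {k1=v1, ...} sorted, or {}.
Keep first 7 events (discard last 2):
  after event 1 (t=8: DEL a): {}
  after event 2 (t=14: SET a = 41): {a=41}
  after event 3 (t=23: INC a by 8): {a=49}
  after event 4 (t=26: DEC b by 7): {a=49, b=-7}
  after event 5 (t=33: SET d = -19): {a=49, b=-7, d=-19}
  after event 6 (t=41: SET a = 1): {a=1, b=-7, d=-19}
  after event 7 (t=49: SET b = 27): {a=1, b=27, d=-19}

Answer: {a=1, b=27, d=-19}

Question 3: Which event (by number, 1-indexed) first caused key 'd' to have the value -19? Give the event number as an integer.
Looking for first event where d becomes -19:
  event 5: d (absent) -> -19  <-- first match

Answer: 5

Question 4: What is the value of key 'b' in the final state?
Track key 'b' through all 9 events:
  event 1 (t=8: DEL a): b unchanged
  event 2 (t=14: SET a = 41): b unchanged
  event 3 (t=23: INC a by 8): b unchanged
  event 4 (t=26: DEC b by 7): b (absent) -> -7
  event 5 (t=33: SET d = -19): b unchanged
  event 6 (t=41: SET a = 1): b unchanged
  event 7 (t=49: SET b = 27): b -7 -> 27
  event 8 (t=52: DEL c): b unchanged
  event 9 (t=53: SET d = -13): b unchanged
Final: b = 27

Answer: 27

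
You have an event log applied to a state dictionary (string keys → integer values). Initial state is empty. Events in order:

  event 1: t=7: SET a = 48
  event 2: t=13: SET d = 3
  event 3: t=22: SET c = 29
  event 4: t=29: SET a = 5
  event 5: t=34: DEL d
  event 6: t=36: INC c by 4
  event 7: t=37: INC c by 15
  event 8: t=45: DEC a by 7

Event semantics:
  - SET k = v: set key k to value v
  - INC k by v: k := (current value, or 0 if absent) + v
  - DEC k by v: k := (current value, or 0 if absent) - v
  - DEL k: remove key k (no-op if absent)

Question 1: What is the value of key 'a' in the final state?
Answer: -2

Derivation:
Track key 'a' through all 8 events:
  event 1 (t=7: SET a = 48): a (absent) -> 48
  event 2 (t=13: SET d = 3): a unchanged
  event 3 (t=22: SET c = 29): a unchanged
  event 4 (t=29: SET a = 5): a 48 -> 5
  event 5 (t=34: DEL d): a unchanged
  event 6 (t=36: INC c by 4): a unchanged
  event 7 (t=37: INC c by 15): a unchanged
  event 8 (t=45: DEC a by 7): a 5 -> -2
Final: a = -2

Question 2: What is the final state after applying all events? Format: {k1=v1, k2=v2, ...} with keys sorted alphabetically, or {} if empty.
  after event 1 (t=7: SET a = 48): {a=48}
  after event 2 (t=13: SET d = 3): {a=48, d=3}
  after event 3 (t=22: SET c = 29): {a=48, c=29, d=3}
  after event 4 (t=29: SET a = 5): {a=5, c=29, d=3}
  after event 5 (t=34: DEL d): {a=5, c=29}
  after event 6 (t=36: INC c by 4): {a=5, c=33}
  after event 7 (t=37: INC c by 15): {a=5, c=48}
  after event 8 (t=45: DEC a by 7): {a=-2, c=48}

Answer: {a=-2, c=48}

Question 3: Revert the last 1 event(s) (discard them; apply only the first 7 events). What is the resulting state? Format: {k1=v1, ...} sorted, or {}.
Keep first 7 events (discard last 1):
  after event 1 (t=7: SET a = 48): {a=48}
  after event 2 (t=13: SET d = 3): {a=48, d=3}
  after event 3 (t=22: SET c = 29): {a=48, c=29, d=3}
  after event 4 (t=29: SET a = 5): {a=5, c=29, d=3}
  after event 5 (t=34: DEL d): {a=5, c=29}
  after event 6 (t=36: INC c by 4): {a=5, c=33}
  after event 7 (t=37: INC c by 15): {a=5, c=48}

Answer: {a=5, c=48}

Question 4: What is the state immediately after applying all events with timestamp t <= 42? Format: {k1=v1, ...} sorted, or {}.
Answer: {a=5, c=48}

Derivation:
Apply events with t <= 42 (7 events):
  after event 1 (t=7: SET a = 48): {a=48}
  after event 2 (t=13: SET d = 3): {a=48, d=3}
  after event 3 (t=22: SET c = 29): {a=48, c=29, d=3}
  after event 4 (t=29: SET a = 5): {a=5, c=29, d=3}
  after event 5 (t=34: DEL d): {a=5, c=29}
  after event 6 (t=36: INC c by 4): {a=5, c=33}
  after event 7 (t=37: INC c by 15): {a=5, c=48}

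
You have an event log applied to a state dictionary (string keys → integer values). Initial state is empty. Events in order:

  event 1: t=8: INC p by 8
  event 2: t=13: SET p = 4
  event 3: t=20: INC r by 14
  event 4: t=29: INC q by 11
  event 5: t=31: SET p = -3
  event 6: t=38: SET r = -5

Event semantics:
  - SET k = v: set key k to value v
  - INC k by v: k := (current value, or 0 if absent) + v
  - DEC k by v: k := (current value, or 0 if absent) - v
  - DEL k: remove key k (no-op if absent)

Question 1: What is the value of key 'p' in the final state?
Track key 'p' through all 6 events:
  event 1 (t=8: INC p by 8): p (absent) -> 8
  event 2 (t=13: SET p = 4): p 8 -> 4
  event 3 (t=20: INC r by 14): p unchanged
  event 4 (t=29: INC q by 11): p unchanged
  event 5 (t=31: SET p = -3): p 4 -> -3
  event 6 (t=38: SET r = -5): p unchanged
Final: p = -3

Answer: -3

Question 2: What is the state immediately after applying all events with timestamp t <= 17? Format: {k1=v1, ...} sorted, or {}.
Answer: {p=4}

Derivation:
Apply events with t <= 17 (2 events):
  after event 1 (t=8: INC p by 8): {p=8}
  after event 2 (t=13: SET p = 4): {p=4}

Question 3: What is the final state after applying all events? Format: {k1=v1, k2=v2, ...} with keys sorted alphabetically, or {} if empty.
Answer: {p=-3, q=11, r=-5}

Derivation:
  after event 1 (t=8: INC p by 8): {p=8}
  after event 2 (t=13: SET p = 4): {p=4}
  after event 3 (t=20: INC r by 14): {p=4, r=14}
  after event 4 (t=29: INC q by 11): {p=4, q=11, r=14}
  after event 5 (t=31: SET p = -3): {p=-3, q=11, r=14}
  after event 6 (t=38: SET r = -5): {p=-3, q=11, r=-5}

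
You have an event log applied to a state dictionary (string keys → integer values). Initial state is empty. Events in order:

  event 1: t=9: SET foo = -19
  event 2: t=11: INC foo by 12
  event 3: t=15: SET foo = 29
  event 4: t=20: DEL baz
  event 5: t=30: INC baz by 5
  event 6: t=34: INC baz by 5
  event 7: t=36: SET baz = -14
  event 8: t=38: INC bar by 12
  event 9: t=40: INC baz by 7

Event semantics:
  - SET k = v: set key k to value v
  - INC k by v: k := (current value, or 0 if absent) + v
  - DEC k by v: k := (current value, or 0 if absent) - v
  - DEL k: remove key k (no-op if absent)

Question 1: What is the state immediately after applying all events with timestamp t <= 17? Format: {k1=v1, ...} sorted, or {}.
Apply events with t <= 17 (3 events):
  after event 1 (t=9: SET foo = -19): {foo=-19}
  after event 2 (t=11: INC foo by 12): {foo=-7}
  after event 3 (t=15: SET foo = 29): {foo=29}

Answer: {foo=29}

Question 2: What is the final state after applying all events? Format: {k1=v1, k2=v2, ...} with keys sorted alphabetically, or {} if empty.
  after event 1 (t=9: SET foo = -19): {foo=-19}
  after event 2 (t=11: INC foo by 12): {foo=-7}
  after event 3 (t=15: SET foo = 29): {foo=29}
  after event 4 (t=20: DEL baz): {foo=29}
  after event 5 (t=30: INC baz by 5): {baz=5, foo=29}
  after event 6 (t=34: INC baz by 5): {baz=10, foo=29}
  after event 7 (t=36: SET baz = -14): {baz=-14, foo=29}
  after event 8 (t=38: INC bar by 12): {bar=12, baz=-14, foo=29}
  after event 9 (t=40: INC baz by 7): {bar=12, baz=-7, foo=29}

Answer: {bar=12, baz=-7, foo=29}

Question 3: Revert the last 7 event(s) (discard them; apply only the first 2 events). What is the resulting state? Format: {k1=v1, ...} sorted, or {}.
Keep first 2 events (discard last 7):
  after event 1 (t=9: SET foo = -19): {foo=-19}
  after event 2 (t=11: INC foo by 12): {foo=-7}

Answer: {foo=-7}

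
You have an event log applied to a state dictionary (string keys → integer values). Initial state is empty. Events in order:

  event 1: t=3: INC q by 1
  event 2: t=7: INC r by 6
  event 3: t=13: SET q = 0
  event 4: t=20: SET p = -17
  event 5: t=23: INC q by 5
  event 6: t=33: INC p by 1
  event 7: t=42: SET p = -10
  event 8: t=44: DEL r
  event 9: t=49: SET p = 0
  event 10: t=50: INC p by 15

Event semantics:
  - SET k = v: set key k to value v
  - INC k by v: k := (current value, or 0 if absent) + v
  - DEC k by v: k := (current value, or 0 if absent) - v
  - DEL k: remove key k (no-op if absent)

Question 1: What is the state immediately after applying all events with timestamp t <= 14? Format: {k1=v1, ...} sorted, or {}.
Apply events with t <= 14 (3 events):
  after event 1 (t=3: INC q by 1): {q=1}
  after event 2 (t=7: INC r by 6): {q=1, r=6}
  after event 3 (t=13: SET q = 0): {q=0, r=6}

Answer: {q=0, r=6}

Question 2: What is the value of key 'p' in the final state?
Answer: 15

Derivation:
Track key 'p' through all 10 events:
  event 1 (t=3: INC q by 1): p unchanged
  event 2 (t=7: INC r by 6): p unchanged
  event 3 (t=13: SET q = 0): p unchanged
  event 4 (t=20: SET p = -17): p (absent) -> -17
  event 5 (t=23: INC q by 5): p unchanged
  event 6 (t=33: INC p by 1): p -17 -> -16
  event 7 (t=42: SET p = -10): p -16 -> -10
  event 8 (t=44: DEL r): p unchanged
  event 9 (t=49: SET p = 0): p -10 -> 0
  event 10 (t=50: INC p by 15): p 0 -> 15
Final: p = 15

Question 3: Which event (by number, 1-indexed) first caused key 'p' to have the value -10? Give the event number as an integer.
Answer: 7

Derivation:
Looking for first event where p becomes -10:
  event 4: p = -17
  event 5: p = -17
  event 6: p = -16
  event 7: p -16 -> -10  <-- first match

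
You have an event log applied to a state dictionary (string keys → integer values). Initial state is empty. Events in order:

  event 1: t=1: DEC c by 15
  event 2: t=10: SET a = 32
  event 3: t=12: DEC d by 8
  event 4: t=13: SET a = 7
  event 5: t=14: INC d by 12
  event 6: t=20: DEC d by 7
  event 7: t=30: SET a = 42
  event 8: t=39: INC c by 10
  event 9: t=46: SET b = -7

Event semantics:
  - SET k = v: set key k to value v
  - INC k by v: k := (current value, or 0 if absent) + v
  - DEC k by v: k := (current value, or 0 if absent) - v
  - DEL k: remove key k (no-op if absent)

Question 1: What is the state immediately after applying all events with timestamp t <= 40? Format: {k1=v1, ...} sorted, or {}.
Answer: {a=42, c=-5, d=-3}

Derivation:
Apply events with t <= 40 (8 events):
  after event 1 (t=1: DEC c by 15): {c=-15}
  after event 2 (t=10: SET a = 32): {a=32, c=-15}
  after event 3 (t=12: DEC d by 8): {a=32, c=-15, d=-8}
  after event 4 (t=13: SET a = 7): {a=7, c=-15, d=-8}
  after event 5 (t=14: INC d by 12): {a=7, c=-15, d=4}
  after event 6 (t=20: DEC d by 7): {a=7, c=-15, d=-3}
  after event 7 (t=30: SET a = 42): {a=42, c=-15, d=-3}
  after event 8 (t=39: INC c by 10): {a=42, c=-5, d=-3}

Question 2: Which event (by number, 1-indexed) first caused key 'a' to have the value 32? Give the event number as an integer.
Answer: 2

Derivation:
Looking for first event where a becomes 32:
  event 2: a (absent) -> 32  <-- first match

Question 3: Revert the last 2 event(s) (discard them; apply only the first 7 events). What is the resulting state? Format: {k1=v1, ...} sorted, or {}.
Answer: {a=42, c=-15, d=-3}

Derivation:
Keep first 7 events (discard last 2):
  after event 1 (t=1: DEC c by 15): {c=-15}
  after event 2 (t=10: SET a = 32): {a=32, c=-15}
  after event 3 (t=12: DEC d by 8): {a=32, c=-15, d=-8}
  after event 4 (t=13: SET a = 7): {a=7, c=-15, d=-8}
  after event 5 (t=14: INC d by 12): {a=7, c=-15, d=4}
  after event 6 (t=20: DEC d by 7): {a=7, c=-15, d=-3}
  after event 7 (t=30: SET a = 42): {a=42, c=-15, d=-3}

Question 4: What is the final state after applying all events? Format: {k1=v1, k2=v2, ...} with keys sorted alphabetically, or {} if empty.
  after event 1 (t=1: DEC c by 15): {c=-15}
  after event 2 (t=10: SET a = 32): {a=32, c=-15}
  after event 3 (t=12: DEC d by 8): {a=32, c=-15, d=-8}
  after event 4 (t=13: SET a = 7): {a=7, c=-15, d=-8}
  after event 5 (t=14: INC d by 12): {a=7, c=-15, d=4}
  after event 6 (t=20: DEC d by 7): {a=7, c=-15, d=-3}
  after event 7 (t=30: SET a = 42): {a=42, c=-15, d=-3}
  after event 8 (t=39: INC c by 10): {a=42, c=-5, d=-3}
  after event 9 (t=46: SET b = -7): {a=42, b=-7, c=-5, d=-3}

Answer: {a=42, b=-7, c=-5, d=-3}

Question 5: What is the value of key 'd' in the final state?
Track key 'd' through all 9 events:
  event 1 (t=1: DEC c by 15): d unchanged
  event 2 (t=10: SET a = 32): d unchanged
  event 3 (t=12: DEC d by 8): d (absent) -> -8
  event 4 (t=13: SET a = 7): d unchanged
  event 5 (t=14: INC d by 12): d -8 -> 4
  event 6 (t=20: DEC d by 7): d 4 -> -3
  event 7 (t=30: SET a = 42): d unchanged
  event 8 (t=39: INC c by 10): d unchanged
  event 9 (t=46: SET b = -7): d unchanged
Final: d = -3

Answer: -3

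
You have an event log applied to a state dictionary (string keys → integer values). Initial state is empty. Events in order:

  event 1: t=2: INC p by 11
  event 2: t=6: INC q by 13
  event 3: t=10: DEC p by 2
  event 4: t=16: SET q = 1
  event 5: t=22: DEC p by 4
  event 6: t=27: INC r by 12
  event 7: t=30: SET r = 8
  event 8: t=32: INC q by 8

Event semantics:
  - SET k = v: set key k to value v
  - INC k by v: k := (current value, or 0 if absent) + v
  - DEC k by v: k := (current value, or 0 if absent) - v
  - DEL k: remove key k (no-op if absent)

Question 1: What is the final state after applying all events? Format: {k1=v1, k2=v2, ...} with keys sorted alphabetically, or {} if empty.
Answer: {p=5, q=9, r=8}

Derivation:
  after event 1 (t=2: INC p by 11): {p=11}
  after event 2 (t=6: INC q by 13): {p=11, q=13}
  after event 3 (t=10: DEC p by 2): {p=9, q=13}
  after event 4 (t=16: SET q = 1): {p=9, q=1}
  after event 5 (t=22: DEC p by 4): {p=5, q=1}
  after event 6 (t=27: INC r by 12): {p=5, q=1, r=12}
  after event 7 (t=30: SET r = 8): {p=5, q=1, r=8}
  after event 8 (t=32: INC q by 8): {p=5, q=9, r=8}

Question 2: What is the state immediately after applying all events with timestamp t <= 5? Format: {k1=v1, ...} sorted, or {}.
Apply events with t <= 5 (1 events):
  after event 1 (t=2: INC p by 11): {p=11}

Answer: {p=11}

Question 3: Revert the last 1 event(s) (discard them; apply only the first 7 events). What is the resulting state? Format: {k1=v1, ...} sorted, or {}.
Answer: {p=5, q=1, r=8}

Derivation:
Keep first 7 events (discard last 1):
  after event 1 (t=2: INC p by 11): {p=11}
  after event 2 (t=6: INC q by 13): {p=11, q=13}
  after event 3 (t=10: DEC p by 2): {p=9, q=13}
  after event 4 (t=16: SET q = 1): {p=9, q=1}
  after event 5 (t=22: DEC p by 4): {p=5, q=1}
  after event 6 (t=27: INC r by 12): {p=5, q=1, r=12}
  after event 7 (t=30: SET r = 8): {p=5, q=1, r=8}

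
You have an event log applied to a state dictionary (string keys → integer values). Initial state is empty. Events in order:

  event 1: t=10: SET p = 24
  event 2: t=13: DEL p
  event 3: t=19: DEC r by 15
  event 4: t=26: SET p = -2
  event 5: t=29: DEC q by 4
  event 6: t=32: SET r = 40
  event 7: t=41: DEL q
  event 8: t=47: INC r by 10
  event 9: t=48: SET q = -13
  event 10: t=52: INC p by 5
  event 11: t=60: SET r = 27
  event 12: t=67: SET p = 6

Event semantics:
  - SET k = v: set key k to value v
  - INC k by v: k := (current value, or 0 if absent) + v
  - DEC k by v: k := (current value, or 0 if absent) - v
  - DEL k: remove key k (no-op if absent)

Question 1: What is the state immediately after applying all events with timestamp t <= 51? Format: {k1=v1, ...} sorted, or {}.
Apply events with t <= 51 (9 events):
  after event 1 (t=10: SET p = 24): {p=24}
  after event 2 (t=13: DEL p): {}
  after event 3 (t=19: DEC r by 15): {r=-15}
  after event 4 (t=26: SET p = -2): {p=-2, r=-15}
  after event 5 (t=29: DEC q by 4): {p=-2, q=-4, r=-15}
  after event 6 (t=32: SET r = 40): {p=-2, q=-4, r=40}
  after event 7 (t=41: DEL q): {p=-2, r=40}
  after event 8 (t=47: INC r by 10): {p=-2, r=50}
  after event 9 (t=48: SET q = -13): {p=-2, q=-13, r=50}

Answer: {p=-2, q=-13, r=50}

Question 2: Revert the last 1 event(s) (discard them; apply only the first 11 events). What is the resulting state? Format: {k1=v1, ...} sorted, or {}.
Keep first 11 events (discard last 1):
  after event 1 (t=10: SET p = 24): {p=24}
  after event 2 (t=13: DEL p): {}
  after event 3 (t=19: DEC r by 15): {r=-15}
  after event 4 (t=26: SET p = -2): {p=-2, r=-15}
  after event 5 (t=29: DEC q by 4): {p=-2, q=-4, r=-15}
  after event 6 (t=32: SET r = 40): {p=-2, q=-4, r=40}
  after event 7 (t=41: DEL q): {p=-2, r=40}
  after event 8 (t=47: INC r by 10): {p=-2, r=50}
  after event 9 (t=48: SET q = -13): {p=-2, q=-13, r=50}
  after event 10 (t=52: INC p by 5): {p=3, q=-13, r=50}
  after event 11 (t=60: SET r = 27): {p=3, q=-13, r=27}

Answer: {p=3, q=-13, r=27}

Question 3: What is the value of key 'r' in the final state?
Track key 'r' through all 12 events:
  event 1 (t=10: SET p = 24): r unchanged
  event 2 (t=13: DEL p): r unchanged
  event 3 (t=19: DEC r by 15): r (absent) -> -15
  event 4 (t=26: SET p = -2): r unchanged
  event 5 (t=29: DEC q by 4): r unchanged
  event 6 (t=32: SET r = 40): r -15 -> 40
  event 7 (t=41: DEL q): r unchanged
  event 8 (t=47: INC r by 10): r 40 -> 50
  event 9 (t=48: SET q = -13): r unchanged
  event 10 (t=52: INC p by 5): r unchanged
  event 11 (t=60: SET r = 27): r 50 -> 27
  event 12 (t=67: SET p = 6): r unchanged
Final: r = 27

Answer: 27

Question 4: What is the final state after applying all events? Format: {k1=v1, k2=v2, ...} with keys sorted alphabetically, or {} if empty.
  after event 1 (t=10: SET p = 24): {p=24}
  after event 2 (t=13: DEL p): {}
  after event 3 (t=19: DEC r by 15): {r=-15}
  after event 4 (t=26: SET p = -2): {p=-2, r=-15}
  after event 5 (t=29: DEC q by 4): {p=-2, q=-4, r=-15}
  after event 6 (t=32: SET r = 40): {p=-2, q=-4, r=40}
  after event 7 (t=41: DEL q): {p=-2, r=40}
  after event 8 (t=47: INC r by 10): {p=-2, r=50}
  after event 9 (t=48: SET q = -13): {p=-2, q=-13, r=50}
  after event 10 (t=52: INC p by 5): {p=3, q=-13, r=50}
  after event 11 (t=60: SET r = 27): {p=3, q=-13, r=27}
  after event 12 (t=67: SET p = 6): {p=6, q=-13, r=27}

Answer: {p=6, q=-13, r=27}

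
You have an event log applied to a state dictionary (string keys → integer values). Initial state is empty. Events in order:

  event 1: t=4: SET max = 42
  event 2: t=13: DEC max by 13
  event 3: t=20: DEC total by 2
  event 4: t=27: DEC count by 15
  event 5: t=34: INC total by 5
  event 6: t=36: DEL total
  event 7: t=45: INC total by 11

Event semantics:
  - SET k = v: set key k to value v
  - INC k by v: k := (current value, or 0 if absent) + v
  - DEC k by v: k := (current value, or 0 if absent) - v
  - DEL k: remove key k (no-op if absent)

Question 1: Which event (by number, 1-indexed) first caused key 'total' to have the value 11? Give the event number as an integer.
Looking for first event where total becomes 11:
  event 3: total = -2
  event 4: total = -2
  event 5: total = 3
  event 6: total = (absent)
  event 7: total (absent) -> 11  <-- first match

Answer: 7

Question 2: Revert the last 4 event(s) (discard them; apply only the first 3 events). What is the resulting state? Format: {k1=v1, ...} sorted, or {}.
Answer: {max=29, total=-2}

Derivation:
Keep first 3 events (discard last 4):
  after event 1 (t=4: SET max = 42): {max=42}
  after event 2 (t=13: DEC max by 13): {max=29}
  after event 3 (t=20: DEC total by 2): {max=29, total=-2}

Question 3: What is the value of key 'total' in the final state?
Track key 'total' through all 7 events:
  event 1 (t=4: SET max = 42): total unchanged
  event 2 (t=13: DEC max by 13): total unchanged
  event 3 (t=20: DEC total by 2): total (absent) -> -2
  event 4 (t=27: DEC count by 15): total unchanged
  event 5 (t=34: INC total by 5): total -2 -> 3
  event 6 (t=36: DEL total): total 3 -> (absent)
  event 7 (t=45: INC total by 11): total (absent) -> 11
Final: total = 11

Answer: 11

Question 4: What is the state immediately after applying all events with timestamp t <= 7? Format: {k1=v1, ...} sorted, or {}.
Answer: {max=42}

Derivation:
Apply events with t <= 7 (1 events):
  after event 1 (t=4: SET max = 42): {max=42}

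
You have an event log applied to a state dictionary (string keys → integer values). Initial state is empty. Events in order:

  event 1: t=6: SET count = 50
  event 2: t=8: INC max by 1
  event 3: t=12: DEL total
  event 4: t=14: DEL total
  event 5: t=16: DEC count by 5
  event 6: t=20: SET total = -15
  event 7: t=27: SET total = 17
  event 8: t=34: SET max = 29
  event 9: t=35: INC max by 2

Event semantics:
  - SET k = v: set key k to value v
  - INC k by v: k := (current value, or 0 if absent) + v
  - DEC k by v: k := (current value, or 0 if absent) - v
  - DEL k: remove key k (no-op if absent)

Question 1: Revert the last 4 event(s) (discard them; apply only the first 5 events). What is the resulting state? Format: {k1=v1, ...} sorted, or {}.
Keep first 5 events (discard last 4):
  after event 1 (t=6: SET count = 50): {count=50}
  after event 2 (t=8: INC max by 1): {count=50, max=1}
  after event 3 (t=12: DEL total): {count=50, max=1}
  after event 4 (t=14: DEL total): {count=50, max=1}
  after event 5 (t=16: DEC count by 5): {count=45, max=1}

Answer: {count=45, max=1}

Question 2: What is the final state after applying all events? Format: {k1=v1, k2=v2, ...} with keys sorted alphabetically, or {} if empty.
  after event 1 (t=6: SET count = 50): {count=50}
  after event 2 (t=8: INC max by 1): {count=50, max=1}
  after event 3 (t=12: DEL total): {count=50, max=1}
  after event 4 (t=14: DEL total): {count=50, max=1}
  after event 5 (t=16: DEC count by 5): {count=45, max=1}
  after event 6 (t=20: SET total = -15): {count=45, max=1, total=-15}
  after event 7 (t=27: SET total = 17): {count=45, max=1, total=17}
  after event 8 (t=34: SET max = 29): {count=45, max=29, total=17}
  after event 9 (t=35: INC max by 2): {count=45, max=31, total=17}

Answer: {count=45, max=31, total=17}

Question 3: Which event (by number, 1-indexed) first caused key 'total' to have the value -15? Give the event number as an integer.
Answer: 6

Derivation:
Looking for first event where total becomes -15:
  event 6: total (absent) -> -15  <-- first match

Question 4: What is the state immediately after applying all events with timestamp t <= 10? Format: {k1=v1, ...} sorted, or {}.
Answer: {count=50, max=1}

Derivation:
Apply events with t <= 10 (2 events):
  after event 1 (t=6: SET count = 50): {count=50}
  after event 2 (t=8: INC max by 1): {count=50, max=1}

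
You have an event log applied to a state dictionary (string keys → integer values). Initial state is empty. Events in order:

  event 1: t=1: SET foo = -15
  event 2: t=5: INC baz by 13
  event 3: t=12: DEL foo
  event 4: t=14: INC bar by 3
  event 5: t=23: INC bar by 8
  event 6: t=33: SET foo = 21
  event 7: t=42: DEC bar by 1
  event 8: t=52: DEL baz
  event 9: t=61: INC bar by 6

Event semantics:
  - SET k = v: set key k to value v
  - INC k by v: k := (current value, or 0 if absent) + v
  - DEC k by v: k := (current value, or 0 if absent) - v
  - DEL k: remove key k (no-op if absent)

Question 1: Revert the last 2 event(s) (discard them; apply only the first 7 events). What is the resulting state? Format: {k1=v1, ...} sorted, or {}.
Keep first 7 events (discard last 2):
  after event 1 (t=1: SET foo = -15): {foo=-15}
  after event 2 (t=5: INC baz by 13): {baz=13, foo=-15}
  after event 3 (t=12: DEL foo): {baz=13}
  after event 4 (t=14: INC bar by 3): {bar=3, baz=13}
  after event 5 (t=23: INC bar by 8): {bar=11, baz=13}
  after event 6 (t=33: SET foo = 21): {bar=11, baz=13, foo=21}
  after event 7 (t=42: DEC bar by 1): {bar=10, baz=13, foo=21}

Answer: {bar=10, baz=13, foo=21}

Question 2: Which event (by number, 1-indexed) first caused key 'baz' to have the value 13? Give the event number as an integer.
Looking for first event where baz becomes 13:
  event 2: baz (absent) -> 13  <-- first match

Answer: 2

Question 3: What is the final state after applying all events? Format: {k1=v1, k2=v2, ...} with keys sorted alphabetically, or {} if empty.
Answer: {bar=16, foo=21}

Derivation:
  after event 1 (t=1: SET foo = -15): {foo=-15}
  after event 2 (t=5: INC baz by 13): {baz=13, foo=-15}
  after event 3 (t=12: DEL foo): {baz=13}
  after event 4 (t=14: INC bar by 3): {bar=3, baz=13}
  after event 5 (t=23: INC bar by 8): {bar=11, baz=13}
  after event 6 (t=33: SET foo = 21): {bar=11, baz=13, foo=21}
  after event 7 (t=42: DEC bar by 1): {bar=10, baz=13, foo=21}
  after event 8 (t=52: DEL baz): {bar=10, foo=21}
  after event 9 (t=61: INC bar by 6): {bar=16, foo=21}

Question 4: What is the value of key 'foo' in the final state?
Answer: 21

Derivation:
Track key 'foo' through all 9 events:
  event 1 (t=1: SET foo = -15): foo (absent) -> -15
  event 2 (t=5: INC baz by 13): foo unchanged
  event 3 (t=12: DEL foo): foo -15 -> (absent)
  event 4 (t=14: INC bar by 3): foo unchanged
  event 5 (t=23: INC bar by 8): foo unchanged
  event 6 (t=33: SET foo = 21): foo (absent) -> 21
  event 7 (t=42: DEC bar by 1): foo unchanged
  event 8 (t=52: DEL baz): foo unchanged
  event 9 (t=61: INC bar by 6): foo unchanged
Final: foo = 21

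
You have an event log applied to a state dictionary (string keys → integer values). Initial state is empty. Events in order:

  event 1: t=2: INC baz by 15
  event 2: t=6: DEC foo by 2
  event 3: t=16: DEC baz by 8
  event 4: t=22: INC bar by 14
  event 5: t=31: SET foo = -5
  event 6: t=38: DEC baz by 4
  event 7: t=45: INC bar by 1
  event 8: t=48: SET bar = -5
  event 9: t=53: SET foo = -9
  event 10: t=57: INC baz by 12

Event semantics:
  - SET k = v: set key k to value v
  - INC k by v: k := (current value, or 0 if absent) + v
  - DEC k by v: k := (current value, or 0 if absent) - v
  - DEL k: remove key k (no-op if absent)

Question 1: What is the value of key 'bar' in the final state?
Track key 'bar' through all 10 events:
  event 1 (t=2: INC baz by 15): bar unchanged
  event 2 (t=6: DEC foo by 2): bar unchanged
  event 3 (t=16: DEC baz by 8): bar unchanged
  event 4 (t=22: INC bar by 14): bar (absent) -> 14
  event 5 (t=31: SET foo = -5): bar unchanged
  event 6 (t=38: DEC baz by 4): bar unchanged
  event 7 (t=45: INC bar by 1): bar 14 -> 15
  event 8 (t=48: SET bar = -5): bar 15 -> -5
  event 9 (t=53: SET foo = -9): bar unchanged
  event 10 (t=57: INC baz by 12): bar unchanged
Final: bar = -5

Answer: -5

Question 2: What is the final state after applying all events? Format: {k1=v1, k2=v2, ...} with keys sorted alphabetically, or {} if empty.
Answer: {bar=-5, baz=15, foo=-9}

Derivation:
  after event 1 (t=2: INC baz by 15): {baz=15}
  after event 2 (t=6: DEC foo by 2): {baz=15, foo=-2}
  after event 3 (t=16: DEC baz by 8): {baz=7, foo=-2}
  after event 4 (t=22: INC bar by 14): {bar=14, baz=7, foo=-2}
  after event 5 (t=31: SET foo = -5): {bar=14, baz=7, foo=-5}
  after event 6 (t=38: DEC baz by 4): {bar=14, baz=3, foo=-5}
  after event 7 (t=45: INC bar by 1): {bar=15, baz=3, foo=-5}
  after event 8 (t=48: SET bar = -5): {bar=-5, baz=3, foo=-5}
  after event 9 (t=53: SET foo = -9): {bar=-5, baz=3, foo=-9}
  after event 10 (t=57: INC baz by 12): {bar=-5, baz=15, foo=-9}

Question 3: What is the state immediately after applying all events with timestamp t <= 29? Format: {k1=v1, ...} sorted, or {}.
Apply events with t <= 29 (4 events):
  after event 1 (t=2: INC baz by 15): {baz=15}
  after event 2 (t=6: DEC foo by 2): {baz=15, foo=-2}
  after event 3 (t=16: DEC baz by 8): {baz=7, foo=-2}
  after event 4 (t=22: INC bar by 14): {bar=14, baz=7, foo=-2}

Answer: {bar=14, baz=7, foo=-2}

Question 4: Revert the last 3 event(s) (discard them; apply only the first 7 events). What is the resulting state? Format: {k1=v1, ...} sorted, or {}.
Answer: {bar=15, baz=3, foo=-5}

Derivation:
Keep first 7 events (discard last 3):
  after event 1 (t=2: INC baz by 15): {baz=15}
  after event 2 (t=6: DEC foo by 2): {baz=15, foo=-2}
  after event 3 (t=16: DEC baz by 8): {baz=7, foo=-2}
  after event 4 (t=22: INC bar by 14): {bar=14, baz=7, foo=-2}
  after event 5 (t=31: SET foo = -5): {bar=14, baz=7, foo=-5}
  after event 6 (t=38: DEC baz by 4): {bar=14, baz=3, foo=-5}
  after event 7 (t=45: INC bar by 1): {bar=15, baz=3, foo=-5}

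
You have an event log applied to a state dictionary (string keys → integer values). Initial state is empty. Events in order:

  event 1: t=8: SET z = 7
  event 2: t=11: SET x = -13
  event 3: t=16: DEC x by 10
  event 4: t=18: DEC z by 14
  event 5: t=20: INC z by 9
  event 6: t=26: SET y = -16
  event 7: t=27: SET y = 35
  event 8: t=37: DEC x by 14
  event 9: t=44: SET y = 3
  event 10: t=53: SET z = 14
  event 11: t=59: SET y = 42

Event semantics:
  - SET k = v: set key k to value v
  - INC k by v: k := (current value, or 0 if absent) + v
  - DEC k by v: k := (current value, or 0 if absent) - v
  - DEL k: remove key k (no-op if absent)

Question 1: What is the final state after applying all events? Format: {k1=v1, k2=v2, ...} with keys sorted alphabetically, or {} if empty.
Answer: {x=-37, y=42, z=14}

Derivation:
  after event 1 (t=8: SET z = 7): {z=7}
  after event 2 (t=11: SET x = -13): {x=-13, z=7}
  after event 3 (t=16: DEC x by 10): {x=-23, z=7}
  after event 4 (t=18: DEC z by 14): {x=-23, z=-7}
  after event 5 (t=20: INC z by 9): {x=-23, z=2}
  after event 6 (t=26: SET y = -16): {x=-23, y=-16, z=2}
  after event 7 (t=27: SET y = 35): {x=-23, y=35, z=2}
  after event 8 (t=37: DEC x by 14): {x=-37, y=35, z=2}
  after event 9 (t=44: SET y = 3): {x=-37, y=3, z=2}
  after event 10 (t=53: SET z = 14): {x=-37, y=3, z=14}
  after event 11 (t=59: SET y = 42): {x=-37, y=42, z=14}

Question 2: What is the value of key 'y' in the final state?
Answer: 42

Derivation:
Track key 'y' through all 11 events:
  event 1 (t=8: SET z = 7): y unchanged
  event 2 (t=11: SET x = -13): y unchanged
  event 3 (t=16: DEC x by 10): y unchanged
  event 4 (t=18: DEC z by 14): y unchanged
  event 5 (t=20: INC z by 9): y unchanged
  event 6 (t=26: SET y = -16): y (absent) -> -16
  event 7 (t=27: SET y = 35): y -16 -> 35
  event 8 (t=37: DEC x by 14): y unchanged
  event 9 (t=44: SET y = 3): y 35 -> 3
  event 10 (t=53: SET z = 14): y unchanged
  event 11 (t=59: SET y = 42): y 3 -> 42
Final: y = 42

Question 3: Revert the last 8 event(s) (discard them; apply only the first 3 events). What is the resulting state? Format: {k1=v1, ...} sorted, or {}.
Answer: {x=-23, z=7}

Derivation:
Keep first 3 events (discard last 8):
  after event 1 (t=8: SET z = 7): {z=7}
  after event 2 (t=11: SET x = -13): {x=-13, z=7}
  after event 3 (t=16: DEC x by 10): {x=-23, z=7}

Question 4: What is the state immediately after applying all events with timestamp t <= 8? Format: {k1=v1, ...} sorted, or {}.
Answer: {z=7}

Derivation:
Apply events with t <= 8 (1 events):
  after event 1 (t=8: SET z = 7): {z=7}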